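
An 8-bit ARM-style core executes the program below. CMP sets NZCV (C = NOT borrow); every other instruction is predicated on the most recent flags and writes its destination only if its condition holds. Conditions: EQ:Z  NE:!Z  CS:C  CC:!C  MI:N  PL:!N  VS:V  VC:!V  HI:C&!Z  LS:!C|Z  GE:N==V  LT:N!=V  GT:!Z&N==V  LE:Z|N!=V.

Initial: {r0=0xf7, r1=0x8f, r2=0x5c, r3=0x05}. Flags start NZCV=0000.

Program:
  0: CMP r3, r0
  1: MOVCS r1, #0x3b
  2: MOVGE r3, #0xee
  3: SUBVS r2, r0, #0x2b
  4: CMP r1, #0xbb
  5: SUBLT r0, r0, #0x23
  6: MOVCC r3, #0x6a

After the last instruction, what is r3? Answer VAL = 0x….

VAL = 0x6a

0: ✓ CMP  NZCV=0000
1: · MOVCS
2: ✓ MOVGE  r3←0xee
3: · SUBVS
4: ✓ CMP  NZCV=1000
5: ✓ SUBLT  r0←0xd4
6: ✓ MOVCC  r3←0x6a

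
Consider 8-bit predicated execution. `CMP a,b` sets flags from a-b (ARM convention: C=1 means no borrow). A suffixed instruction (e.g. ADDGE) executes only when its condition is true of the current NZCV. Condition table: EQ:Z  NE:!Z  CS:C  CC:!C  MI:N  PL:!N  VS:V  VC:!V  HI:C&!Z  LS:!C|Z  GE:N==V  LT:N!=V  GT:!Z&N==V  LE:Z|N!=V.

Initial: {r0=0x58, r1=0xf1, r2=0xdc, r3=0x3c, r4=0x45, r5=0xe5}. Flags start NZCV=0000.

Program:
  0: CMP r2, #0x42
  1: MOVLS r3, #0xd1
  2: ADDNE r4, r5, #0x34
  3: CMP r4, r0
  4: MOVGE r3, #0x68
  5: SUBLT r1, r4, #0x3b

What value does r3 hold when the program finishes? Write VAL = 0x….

[0] flags=1010 → (cmp)
[1] flags=1010 LS?F → skip
[2] flags=1010 NE?T → r4=0x19
[3] flags=1000 → (cmp)
[4] flags=1000 GE?F → skip
[5] flags=1000 LT?T → r1=0xde

VAL = 0x3c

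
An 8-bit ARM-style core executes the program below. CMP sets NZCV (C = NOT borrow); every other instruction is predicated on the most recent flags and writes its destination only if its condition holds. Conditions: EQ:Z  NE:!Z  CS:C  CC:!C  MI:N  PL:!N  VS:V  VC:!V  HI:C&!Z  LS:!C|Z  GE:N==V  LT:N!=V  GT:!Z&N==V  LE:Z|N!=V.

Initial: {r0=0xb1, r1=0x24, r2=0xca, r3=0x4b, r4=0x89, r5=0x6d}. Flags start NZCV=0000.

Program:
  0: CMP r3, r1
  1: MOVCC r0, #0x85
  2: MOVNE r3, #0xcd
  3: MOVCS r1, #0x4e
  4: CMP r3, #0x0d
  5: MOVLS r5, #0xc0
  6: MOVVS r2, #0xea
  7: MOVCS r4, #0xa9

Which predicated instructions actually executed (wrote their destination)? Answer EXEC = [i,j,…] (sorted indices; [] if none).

[0] flags=0010 → (cmp)
[1] flags=0010 CC?F → skip
[2] flags=0010 NE?T → r3=0xcd
[3] flags=0010 CS?T → r1=0x4e
[4] flags=1010 → (cmp)
[5] flags=1010 LS?F → skip
[6] flags=1010 VS?F → skip
[7] flags=1010 CS?T → r4=0xa9

EXEC = [2,3,7]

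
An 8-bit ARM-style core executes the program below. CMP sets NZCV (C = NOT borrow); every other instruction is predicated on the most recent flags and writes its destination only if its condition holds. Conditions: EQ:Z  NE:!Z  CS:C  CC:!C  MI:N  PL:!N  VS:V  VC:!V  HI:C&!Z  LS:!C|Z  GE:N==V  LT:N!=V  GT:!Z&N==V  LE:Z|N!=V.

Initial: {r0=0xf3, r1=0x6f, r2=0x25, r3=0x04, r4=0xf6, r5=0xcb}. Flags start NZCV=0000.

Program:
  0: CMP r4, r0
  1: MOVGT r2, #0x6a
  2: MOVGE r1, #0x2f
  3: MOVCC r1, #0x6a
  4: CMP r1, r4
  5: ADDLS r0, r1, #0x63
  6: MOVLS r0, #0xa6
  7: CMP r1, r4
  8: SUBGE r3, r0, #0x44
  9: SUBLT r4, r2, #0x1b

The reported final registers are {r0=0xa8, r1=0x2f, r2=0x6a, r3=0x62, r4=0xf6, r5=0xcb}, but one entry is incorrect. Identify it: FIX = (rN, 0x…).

0: ✓ CMP  NZCV=0010
1: ✓ MOVGT  r2←0x6a
2: ✓ MOVGE  r1←0x2f
3: · MOVCC
4: ✓ CMP  NZCV=0000
5: ✓ ADDLS  r0←0x92
6: ✓ MOVLS  r0←0xa6
7: ✓ CMP  NZCV=0000
8: ✓ SUBGE  r3←0x62
9: · SUBLT

FIX = (r0, 0xa6)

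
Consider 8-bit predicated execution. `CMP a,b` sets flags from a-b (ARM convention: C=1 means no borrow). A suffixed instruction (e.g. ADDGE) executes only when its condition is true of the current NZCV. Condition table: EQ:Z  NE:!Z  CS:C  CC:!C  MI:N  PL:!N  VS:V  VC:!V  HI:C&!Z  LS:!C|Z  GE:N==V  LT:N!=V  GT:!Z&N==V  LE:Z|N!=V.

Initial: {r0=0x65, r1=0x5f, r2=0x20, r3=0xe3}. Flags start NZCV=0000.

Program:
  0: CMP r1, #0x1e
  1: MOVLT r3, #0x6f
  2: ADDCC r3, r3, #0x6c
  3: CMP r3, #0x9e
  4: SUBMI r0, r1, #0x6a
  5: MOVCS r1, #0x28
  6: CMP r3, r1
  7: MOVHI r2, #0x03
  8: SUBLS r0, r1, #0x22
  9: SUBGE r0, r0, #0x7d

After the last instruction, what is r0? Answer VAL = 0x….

[0] flags=0010 → (cmp)
[1] flags=0010 LT?F → skip
[2] flags=0010 CC?F → skip
[3] flags=0010 → (cmp)
[4] flags=0010 MI?F → skip
[5] flags=0010 CS?T → r1=0x28
[6] flags=1010 → (cmp)
[7] flags=1010 HI?T → r2=0x03
[8] flags=1010 LS?F → skip
[9] flags=1010 GE?F → skip

VAL = 0x65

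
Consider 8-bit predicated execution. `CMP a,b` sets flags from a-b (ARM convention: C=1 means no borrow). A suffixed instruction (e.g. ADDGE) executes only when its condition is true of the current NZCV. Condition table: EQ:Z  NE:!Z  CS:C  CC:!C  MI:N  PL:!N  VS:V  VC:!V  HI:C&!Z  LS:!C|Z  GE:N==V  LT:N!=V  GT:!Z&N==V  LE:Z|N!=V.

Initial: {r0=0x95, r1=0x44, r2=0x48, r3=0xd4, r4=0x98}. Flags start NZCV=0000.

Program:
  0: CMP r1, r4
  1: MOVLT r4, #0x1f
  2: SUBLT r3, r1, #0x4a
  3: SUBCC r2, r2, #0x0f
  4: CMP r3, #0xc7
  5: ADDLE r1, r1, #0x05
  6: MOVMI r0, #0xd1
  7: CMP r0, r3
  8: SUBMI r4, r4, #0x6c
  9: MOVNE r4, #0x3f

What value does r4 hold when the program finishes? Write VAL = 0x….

VAL = 0x3f

0: ✓ CMP  NZCV=1001
1: · MOVLT
2: · SUBLT
3: ✓ SUBCC  r2←0x39
4: ✓ CMP  NZCV=0010
5: · ADDLE
6: · MOVMI
7: ✓ CMP  NZCV=1000
8: ✓ SUBMI  r4←0x2c
9: ✓ MOVNE  r4←0x3f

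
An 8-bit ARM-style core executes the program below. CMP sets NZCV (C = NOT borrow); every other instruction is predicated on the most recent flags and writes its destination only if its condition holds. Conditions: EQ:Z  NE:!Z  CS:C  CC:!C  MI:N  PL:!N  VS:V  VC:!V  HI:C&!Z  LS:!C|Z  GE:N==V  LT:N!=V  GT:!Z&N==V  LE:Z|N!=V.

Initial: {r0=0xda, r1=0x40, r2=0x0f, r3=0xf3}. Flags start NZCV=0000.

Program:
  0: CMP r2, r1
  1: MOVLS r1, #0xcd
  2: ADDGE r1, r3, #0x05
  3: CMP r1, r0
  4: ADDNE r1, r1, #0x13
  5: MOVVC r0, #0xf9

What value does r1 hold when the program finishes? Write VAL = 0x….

0: ✓ CMP  NZCV=1000
1: ✓ MOVLS  r1←0xcd
2: · ADDGE
3: ✓ CMP  NZCV=1000
4: ✓ ADDNE  r1←0xe0
5: ✓ MOVVC  r0←0xf9

VAL = 0xe0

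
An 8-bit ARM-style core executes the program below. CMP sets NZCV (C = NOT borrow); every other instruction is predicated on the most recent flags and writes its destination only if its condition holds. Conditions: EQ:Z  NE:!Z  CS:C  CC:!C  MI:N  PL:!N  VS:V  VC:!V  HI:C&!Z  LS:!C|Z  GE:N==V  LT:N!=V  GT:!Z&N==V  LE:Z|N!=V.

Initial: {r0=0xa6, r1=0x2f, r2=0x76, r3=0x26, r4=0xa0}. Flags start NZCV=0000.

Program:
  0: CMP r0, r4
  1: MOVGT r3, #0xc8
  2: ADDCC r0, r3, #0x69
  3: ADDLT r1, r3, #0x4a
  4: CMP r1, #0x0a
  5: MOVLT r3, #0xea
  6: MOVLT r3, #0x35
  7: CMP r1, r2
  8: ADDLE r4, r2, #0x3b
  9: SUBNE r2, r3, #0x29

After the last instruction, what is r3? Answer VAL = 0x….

[0] flags=0010 → (cmp)
[1] flags=0010 GT?T → r3=0xc8
[2] flags=0010 CC?F → skip
[3] flags=0010 LT?F → skip
[4] flags=0010 → (cmp)
[5] flags=0010 LT?F → skip
[6] flags=0010 LT?F → skip
[7] flags=1000 → (cmp)
[8] flags=1000 LE?T → r4=0xb1
[9] flags=1000 NE?T → r2=0x9f

VAL = 0xc8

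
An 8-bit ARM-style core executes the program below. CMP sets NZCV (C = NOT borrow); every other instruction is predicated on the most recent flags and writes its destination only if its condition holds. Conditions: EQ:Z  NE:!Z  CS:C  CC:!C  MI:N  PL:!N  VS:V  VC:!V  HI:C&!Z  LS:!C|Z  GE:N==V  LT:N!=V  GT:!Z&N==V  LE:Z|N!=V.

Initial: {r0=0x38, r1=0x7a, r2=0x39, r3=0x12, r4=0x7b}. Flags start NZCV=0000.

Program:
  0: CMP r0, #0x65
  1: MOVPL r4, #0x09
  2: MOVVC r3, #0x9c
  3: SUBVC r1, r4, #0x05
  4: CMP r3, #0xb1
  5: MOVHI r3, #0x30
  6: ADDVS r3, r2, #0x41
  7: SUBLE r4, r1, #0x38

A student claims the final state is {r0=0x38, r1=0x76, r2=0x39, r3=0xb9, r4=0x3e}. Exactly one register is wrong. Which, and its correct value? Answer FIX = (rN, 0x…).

0: ✓ CMP  NZCV=1000
1: · MOVPL
2: ✓ MOVVC  r3←0x9c
3: ✓ SUBVC  r1←0x76
4: ✓ CMP  NZCV=1000
5: · MOVHI
6: · ADDVS
7: ✓ SUBLE  r4←0x3e

FIX = (r3, 0x9c)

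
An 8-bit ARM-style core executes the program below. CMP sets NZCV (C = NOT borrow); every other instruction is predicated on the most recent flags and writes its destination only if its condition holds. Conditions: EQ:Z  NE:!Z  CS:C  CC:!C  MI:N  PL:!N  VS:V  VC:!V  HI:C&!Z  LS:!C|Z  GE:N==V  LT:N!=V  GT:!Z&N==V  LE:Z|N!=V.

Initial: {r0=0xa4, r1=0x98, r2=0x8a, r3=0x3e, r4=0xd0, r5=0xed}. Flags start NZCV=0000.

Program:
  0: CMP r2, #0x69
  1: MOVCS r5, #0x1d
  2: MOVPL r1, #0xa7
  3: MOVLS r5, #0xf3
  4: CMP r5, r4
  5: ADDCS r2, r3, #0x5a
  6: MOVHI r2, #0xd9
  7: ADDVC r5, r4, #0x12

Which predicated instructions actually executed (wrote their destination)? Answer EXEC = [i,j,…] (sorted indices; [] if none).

EXEC = [1,2,7]

0: ✓ CMP  NZCV=0011
1: ✓ MOVCS  r5←0x1d
2: ✓ MOVPL  r1←0xa7
3: · MOVLS
4: ✓ CMP  NZCV=0000
5: · ADDCS
6: · MOVHI
7: ✓ ADDVC  r5←0xe2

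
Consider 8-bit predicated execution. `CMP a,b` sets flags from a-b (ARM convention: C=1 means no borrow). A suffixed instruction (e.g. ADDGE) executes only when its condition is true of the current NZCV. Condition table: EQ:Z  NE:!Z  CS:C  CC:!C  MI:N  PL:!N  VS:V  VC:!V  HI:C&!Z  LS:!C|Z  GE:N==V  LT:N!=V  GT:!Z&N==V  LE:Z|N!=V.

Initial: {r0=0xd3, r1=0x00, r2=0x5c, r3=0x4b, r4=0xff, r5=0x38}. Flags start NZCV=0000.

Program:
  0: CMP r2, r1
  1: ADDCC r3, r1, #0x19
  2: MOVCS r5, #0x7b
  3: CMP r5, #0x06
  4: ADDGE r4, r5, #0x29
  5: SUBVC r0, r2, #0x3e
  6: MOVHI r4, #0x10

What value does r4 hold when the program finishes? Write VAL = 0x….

[0] flags=0010 → (cmp)
[1] flags=0010 CC?F → skip
[2] flags=0010 CS?T → r5=0x7b
[3] flags=0010 → (cmp)
[4] flags=0010 GE?T → r4=0xa4
[5] flags=0010 VC?T → r0=0x1e
[6] flags=0010 HI?T → r4=0x10

VAL = 0x10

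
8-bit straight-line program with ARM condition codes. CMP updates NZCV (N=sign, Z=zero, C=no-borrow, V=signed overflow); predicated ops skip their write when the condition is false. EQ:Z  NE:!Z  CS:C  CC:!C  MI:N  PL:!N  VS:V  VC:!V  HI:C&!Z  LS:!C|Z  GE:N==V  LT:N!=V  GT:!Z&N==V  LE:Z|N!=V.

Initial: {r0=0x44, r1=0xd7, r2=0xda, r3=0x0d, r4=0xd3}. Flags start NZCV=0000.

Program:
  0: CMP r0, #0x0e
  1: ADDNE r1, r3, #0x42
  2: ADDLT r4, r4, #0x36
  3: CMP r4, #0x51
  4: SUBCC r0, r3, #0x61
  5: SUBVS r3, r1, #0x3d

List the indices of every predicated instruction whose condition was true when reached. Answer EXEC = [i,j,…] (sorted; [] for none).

EXEC = [1]

[0] flags=0010 → (cmp)
[1] flags=0010 NE?T → r1=0x4f
[2] flags=0010 LT?F → skip
[3] flags=1010 → (cmp)
[4] flags=1010 CC?F → skip
[5] flags=1010 VS?F → skip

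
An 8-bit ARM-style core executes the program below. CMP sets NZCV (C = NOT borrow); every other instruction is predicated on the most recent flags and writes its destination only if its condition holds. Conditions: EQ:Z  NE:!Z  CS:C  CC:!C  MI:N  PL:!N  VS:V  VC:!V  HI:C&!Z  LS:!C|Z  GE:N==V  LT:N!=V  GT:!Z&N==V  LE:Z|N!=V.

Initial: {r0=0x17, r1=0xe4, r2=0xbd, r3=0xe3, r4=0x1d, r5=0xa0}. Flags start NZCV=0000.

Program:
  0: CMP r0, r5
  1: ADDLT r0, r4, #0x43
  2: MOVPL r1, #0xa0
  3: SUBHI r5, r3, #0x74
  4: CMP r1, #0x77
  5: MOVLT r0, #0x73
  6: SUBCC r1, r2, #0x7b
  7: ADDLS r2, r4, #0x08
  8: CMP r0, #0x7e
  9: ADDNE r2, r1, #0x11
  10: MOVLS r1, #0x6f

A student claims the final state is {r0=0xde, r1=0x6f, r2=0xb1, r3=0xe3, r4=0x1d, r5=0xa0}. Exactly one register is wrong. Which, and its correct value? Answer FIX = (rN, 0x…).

0: ✓ CMP  NZCV=0000
1: · ADDLT
2: ✓ MOVPL  r1←0xa0
3: · SUBHI
4: ✓ CMP  NZCV=0011
5: ✓ MOVLT  r0←0x73
6: · SUBCC
7: · ADDLS
8: ✓ CMP  NZCV=1000
9: ✓ ADDNE  r2←0xb1
10: ✓ MOVLS  r1←0x6f

FIX = (r0, 0x73)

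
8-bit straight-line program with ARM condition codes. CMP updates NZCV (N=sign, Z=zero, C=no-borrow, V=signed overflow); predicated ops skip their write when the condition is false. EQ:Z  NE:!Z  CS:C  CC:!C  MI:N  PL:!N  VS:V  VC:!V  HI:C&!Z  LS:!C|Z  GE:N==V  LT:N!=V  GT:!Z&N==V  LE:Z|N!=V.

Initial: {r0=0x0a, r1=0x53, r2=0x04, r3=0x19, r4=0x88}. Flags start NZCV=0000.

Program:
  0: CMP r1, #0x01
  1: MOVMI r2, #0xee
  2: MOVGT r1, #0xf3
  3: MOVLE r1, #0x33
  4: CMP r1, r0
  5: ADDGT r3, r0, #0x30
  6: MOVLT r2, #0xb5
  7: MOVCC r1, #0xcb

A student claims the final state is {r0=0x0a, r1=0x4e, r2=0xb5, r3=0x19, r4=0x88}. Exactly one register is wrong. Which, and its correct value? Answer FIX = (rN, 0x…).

FIX = (r1, 0xf3)

[0] flags=0010 → (cmp)
[1] flags=0010 MI?F → skip
[2] flags=0010 GT?T → r1=0xf3
[3] flags=0010 LE?F → skip
[4] flags=1010 → (cmp)
[5] flags=1010 GT?F → skip
[6] flags=1010 LT?T → r2=0xb5
[7] flags=1010 CC?F → skip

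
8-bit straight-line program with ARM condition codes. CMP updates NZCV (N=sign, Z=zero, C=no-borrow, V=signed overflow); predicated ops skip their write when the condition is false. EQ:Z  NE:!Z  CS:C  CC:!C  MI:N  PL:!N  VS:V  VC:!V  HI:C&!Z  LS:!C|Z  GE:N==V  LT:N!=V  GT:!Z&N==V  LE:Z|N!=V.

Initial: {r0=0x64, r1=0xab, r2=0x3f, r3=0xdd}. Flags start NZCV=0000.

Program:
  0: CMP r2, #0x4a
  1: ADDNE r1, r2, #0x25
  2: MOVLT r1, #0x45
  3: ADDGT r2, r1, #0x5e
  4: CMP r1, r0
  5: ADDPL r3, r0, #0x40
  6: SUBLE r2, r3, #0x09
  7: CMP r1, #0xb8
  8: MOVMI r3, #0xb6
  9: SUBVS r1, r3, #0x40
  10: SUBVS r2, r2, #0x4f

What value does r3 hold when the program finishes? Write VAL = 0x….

VAL = 0xb6

[0] flags=1000 → (cmp)
[1] flags=1000 NE?T → r1=0x64
[2] flags=1000 LT?T → r1=0x45
[3] flags=1000 GT?F → skip
[4] flags=1000 → (cmp)
[5] flags=1000 PL?F → skip
[6] flags=1000 LE?T → r2=0xd4
[7] flags=1001 → (cmp)
[8] flags=1001 MI?T → r3=0xb6
[9] flags=1001 VS?T → r1=0x76
[10] flags=1001 VS?T → r2=0x85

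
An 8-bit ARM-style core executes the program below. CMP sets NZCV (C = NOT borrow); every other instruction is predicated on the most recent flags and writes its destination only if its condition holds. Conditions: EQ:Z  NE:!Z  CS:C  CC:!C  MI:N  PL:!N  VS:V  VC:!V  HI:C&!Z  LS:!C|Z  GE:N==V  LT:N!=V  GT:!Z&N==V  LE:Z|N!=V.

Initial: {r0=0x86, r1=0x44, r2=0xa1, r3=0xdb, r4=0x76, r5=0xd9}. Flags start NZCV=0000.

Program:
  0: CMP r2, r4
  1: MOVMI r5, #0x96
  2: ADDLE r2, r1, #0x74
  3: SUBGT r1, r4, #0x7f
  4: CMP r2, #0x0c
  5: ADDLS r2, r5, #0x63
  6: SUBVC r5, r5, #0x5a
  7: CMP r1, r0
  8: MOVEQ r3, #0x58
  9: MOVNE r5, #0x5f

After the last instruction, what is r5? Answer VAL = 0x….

0: ✓ CMP  NZCV=0011
1: · MOVMI
2: ✓ ADDLE  r2←0xb8
3: · SUBGT
4: ✓ CMP  NZCV=1010
5: · ADDLS
6: ✓ SUBVC  r5←0x7f
7: ✓ CMP  NZCV=1001
8: · MOVEQ
9: ✓ MOVNE  r5←0x5f

VAL = 0x5f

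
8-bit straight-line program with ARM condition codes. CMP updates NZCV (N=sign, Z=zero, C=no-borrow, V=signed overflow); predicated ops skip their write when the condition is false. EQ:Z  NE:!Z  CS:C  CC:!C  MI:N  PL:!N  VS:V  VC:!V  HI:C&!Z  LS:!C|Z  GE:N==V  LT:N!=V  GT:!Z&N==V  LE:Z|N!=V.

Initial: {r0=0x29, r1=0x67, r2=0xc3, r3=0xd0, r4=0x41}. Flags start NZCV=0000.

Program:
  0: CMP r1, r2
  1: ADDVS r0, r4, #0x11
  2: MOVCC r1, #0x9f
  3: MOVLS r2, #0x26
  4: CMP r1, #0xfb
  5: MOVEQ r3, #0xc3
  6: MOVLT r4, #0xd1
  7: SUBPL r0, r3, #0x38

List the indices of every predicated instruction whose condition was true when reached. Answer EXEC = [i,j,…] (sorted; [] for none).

0: ✓ CMP  NZCV=1001
1: ✓ ADDVS  r0←0x52
2: ✓ MOVCC  r1←0x9f
3: ✓ MOVLS  r2←0x26
4: ✓ CMP  NZCV=1000
5: · MOVEQ
6: ✓ MOVLT  r4←0xd1
7: · SUBPL

EXEC = [1,2,3,6]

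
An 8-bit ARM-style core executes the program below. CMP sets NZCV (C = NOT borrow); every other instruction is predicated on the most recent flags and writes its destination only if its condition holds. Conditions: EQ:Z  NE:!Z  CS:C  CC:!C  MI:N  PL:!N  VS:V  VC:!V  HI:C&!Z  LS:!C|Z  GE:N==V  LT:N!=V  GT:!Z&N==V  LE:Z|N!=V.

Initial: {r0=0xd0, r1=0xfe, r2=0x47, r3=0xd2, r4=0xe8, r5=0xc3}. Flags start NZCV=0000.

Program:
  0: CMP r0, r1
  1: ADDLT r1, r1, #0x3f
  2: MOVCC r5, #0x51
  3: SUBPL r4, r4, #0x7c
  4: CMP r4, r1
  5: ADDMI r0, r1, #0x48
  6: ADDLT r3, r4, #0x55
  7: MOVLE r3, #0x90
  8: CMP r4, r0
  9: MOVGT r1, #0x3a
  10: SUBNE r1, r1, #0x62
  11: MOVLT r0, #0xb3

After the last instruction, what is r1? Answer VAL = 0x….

VAL = 0xd8

[0] flags=1000 → (cmp)
[1] flags=1000 LT?T → r1=0x3d
[2] flags=1000 CC?T → r5=0x51
[3] flags=1000 PL?F → skip
[4] flags=1010 → (cmp)
[5] flags=1010 MI?T → r0=0x85
[6] flags=1010 LT?T → r3=0x3d
[7] flags=1010 LE?T → r3=0x90
[8] flags=0010 → (cmp)
[9] flags=0010 GT?T → r1=0x3a
[10] flags=0010 NE?T → r1=0xd8
[11] flags=0010 LT?F → skip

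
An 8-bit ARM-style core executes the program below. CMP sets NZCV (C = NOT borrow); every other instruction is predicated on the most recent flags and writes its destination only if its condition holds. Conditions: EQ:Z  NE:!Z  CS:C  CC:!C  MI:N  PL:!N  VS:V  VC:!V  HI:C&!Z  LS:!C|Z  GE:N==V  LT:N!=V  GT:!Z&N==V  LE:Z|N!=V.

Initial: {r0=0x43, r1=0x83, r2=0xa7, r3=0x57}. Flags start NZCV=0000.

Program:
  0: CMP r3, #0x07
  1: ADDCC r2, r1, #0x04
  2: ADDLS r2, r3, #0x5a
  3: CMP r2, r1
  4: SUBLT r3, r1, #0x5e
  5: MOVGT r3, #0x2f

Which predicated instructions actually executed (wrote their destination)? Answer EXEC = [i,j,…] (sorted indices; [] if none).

0: ✓ CMP  NZCV=0010
1: · ADDCC
2: · ADDLS
3: ✓ CMP  NZCV=0010
4: · SUBLT
5: ✓ MOVGT  r3←0x2f

EXEC = [5]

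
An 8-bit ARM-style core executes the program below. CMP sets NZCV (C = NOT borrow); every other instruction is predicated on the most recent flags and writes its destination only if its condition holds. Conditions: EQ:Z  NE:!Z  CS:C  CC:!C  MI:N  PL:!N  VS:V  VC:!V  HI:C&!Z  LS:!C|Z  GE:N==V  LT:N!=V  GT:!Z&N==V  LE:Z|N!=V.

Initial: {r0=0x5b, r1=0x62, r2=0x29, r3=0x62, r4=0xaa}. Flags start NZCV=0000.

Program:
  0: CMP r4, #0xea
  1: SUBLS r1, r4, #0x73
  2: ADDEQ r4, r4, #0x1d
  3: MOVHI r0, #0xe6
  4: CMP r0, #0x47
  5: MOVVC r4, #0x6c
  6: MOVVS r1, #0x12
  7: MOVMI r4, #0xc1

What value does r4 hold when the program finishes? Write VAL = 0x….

VAL = 0x6c

[0] flags=1000 → (cmp)
[1] flags=1000 LS?T → r1=0x37
[2] flags=1000 EQ?F → skip
[3] flags=1000 HI?F → skip
[4] flags=0010 → (cmp)
[5] flags=0010 VC?T → r4=0x6c
[6] flags=0010 VS?F → skip
[7] flags=0010 MI?F → skip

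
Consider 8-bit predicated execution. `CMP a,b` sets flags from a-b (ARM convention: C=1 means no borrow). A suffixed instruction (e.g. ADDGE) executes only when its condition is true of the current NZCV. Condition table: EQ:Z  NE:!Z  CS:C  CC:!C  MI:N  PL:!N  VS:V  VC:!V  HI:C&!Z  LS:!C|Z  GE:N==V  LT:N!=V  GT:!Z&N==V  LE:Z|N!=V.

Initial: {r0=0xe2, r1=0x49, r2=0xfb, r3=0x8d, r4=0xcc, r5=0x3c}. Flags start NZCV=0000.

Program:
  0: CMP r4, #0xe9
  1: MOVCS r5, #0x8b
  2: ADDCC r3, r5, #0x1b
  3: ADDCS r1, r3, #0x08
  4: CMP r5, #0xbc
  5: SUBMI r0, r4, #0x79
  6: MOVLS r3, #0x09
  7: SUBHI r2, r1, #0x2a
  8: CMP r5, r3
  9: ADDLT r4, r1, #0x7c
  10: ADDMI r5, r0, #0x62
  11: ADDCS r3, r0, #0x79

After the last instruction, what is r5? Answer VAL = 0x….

VAL = 0x3c

0: ✓ CMP  NZCV=1000
1: · MOVCS
2: ✓ ADDCC  r3←0x57
3: · ADDCS
4: ✓ CMP  NZCV=1001
5: ✓ SUBMI  r0←0x53
6: ✓ MOVLS  r3←0x09
7: · SUBHI
8: ✓ CMP  NZCV=0010
9: · ADDLT
10: · ADDMI
11: ✓ ADDCS  r3←0xcc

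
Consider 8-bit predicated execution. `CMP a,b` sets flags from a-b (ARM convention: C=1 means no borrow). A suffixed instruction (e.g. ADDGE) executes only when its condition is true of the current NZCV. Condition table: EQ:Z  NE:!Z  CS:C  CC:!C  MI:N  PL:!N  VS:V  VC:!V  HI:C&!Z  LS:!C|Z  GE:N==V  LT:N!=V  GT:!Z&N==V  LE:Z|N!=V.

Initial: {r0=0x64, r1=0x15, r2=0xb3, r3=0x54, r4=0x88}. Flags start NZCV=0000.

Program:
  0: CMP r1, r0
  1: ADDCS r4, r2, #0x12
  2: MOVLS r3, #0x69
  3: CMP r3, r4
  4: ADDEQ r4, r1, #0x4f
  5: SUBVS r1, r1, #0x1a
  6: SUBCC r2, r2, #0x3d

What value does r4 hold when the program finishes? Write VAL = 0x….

VAL = 0x88

0: ✓ CMP  NZCV=1000
1: · ADDCS
2: ✓ MOVLS  r3←0x69
3: ✓ CMP  NZCV=1001
4: · ADDEQ
5: ✓ SUBVS  r1←0xfb
6: ✓ SUBCC  r2←0x76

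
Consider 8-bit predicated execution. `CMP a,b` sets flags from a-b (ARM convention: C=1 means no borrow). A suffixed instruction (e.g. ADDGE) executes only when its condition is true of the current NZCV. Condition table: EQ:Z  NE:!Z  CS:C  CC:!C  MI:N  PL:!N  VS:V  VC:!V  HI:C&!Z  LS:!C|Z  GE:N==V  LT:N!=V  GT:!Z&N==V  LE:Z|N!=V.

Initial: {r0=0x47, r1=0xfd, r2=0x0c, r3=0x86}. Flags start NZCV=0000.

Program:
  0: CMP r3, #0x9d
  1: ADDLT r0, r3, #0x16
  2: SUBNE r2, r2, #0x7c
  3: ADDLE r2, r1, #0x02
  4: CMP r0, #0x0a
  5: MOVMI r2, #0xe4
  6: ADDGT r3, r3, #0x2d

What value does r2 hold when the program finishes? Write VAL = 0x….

[0] flags=1000 → (cmp)
[1] flags=1000 LT?T → r0=0x9c
[2] flags=1000 NE?T → r2=0x90
[3] flags=1000 LE?T → r2=0xff
[4] flags=1010 → (cmp)
[5] flags=1010 MI?T → r2=0xe4
[6] flags=1010 GT?F → skip

VAL = 0xe4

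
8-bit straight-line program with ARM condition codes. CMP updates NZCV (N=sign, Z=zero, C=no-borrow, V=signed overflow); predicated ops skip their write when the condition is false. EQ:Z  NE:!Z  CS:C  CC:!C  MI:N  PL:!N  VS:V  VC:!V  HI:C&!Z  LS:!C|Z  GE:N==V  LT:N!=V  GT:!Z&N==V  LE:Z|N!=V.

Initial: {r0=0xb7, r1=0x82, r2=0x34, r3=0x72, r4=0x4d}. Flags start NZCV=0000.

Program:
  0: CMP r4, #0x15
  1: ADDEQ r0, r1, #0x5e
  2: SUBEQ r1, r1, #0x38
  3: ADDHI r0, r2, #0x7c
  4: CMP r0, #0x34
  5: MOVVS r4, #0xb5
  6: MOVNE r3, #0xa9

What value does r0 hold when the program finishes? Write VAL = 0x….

[0] flags=0010 → (cmp)
[1] flags=0010 EQ?F → skip
[2] flags=0010 EQ?F → skip
[3] flags=0010 HI?T → r0=0xb0
[4] flags=0011 → (cmp)
[5] flags=0011 VS?T → r4=0xb5
[6] flags=0011 NE?T → r3=0xa9

VAL = 0xb0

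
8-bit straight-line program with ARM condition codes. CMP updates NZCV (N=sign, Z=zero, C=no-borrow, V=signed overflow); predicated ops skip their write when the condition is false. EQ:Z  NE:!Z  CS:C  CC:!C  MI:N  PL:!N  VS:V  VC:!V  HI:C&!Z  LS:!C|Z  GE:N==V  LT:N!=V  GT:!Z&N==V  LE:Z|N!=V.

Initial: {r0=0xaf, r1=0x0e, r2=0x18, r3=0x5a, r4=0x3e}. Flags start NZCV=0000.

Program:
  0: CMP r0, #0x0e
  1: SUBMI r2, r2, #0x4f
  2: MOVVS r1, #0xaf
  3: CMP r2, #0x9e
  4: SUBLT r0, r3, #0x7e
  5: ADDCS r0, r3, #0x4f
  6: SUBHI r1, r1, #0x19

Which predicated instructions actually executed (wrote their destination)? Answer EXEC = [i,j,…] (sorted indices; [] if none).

EXEC = [1,5,6]

0: ✓ CMP  NZCV=1010
1: ✓ SUBMI  r2←0xc9
2: · MOVVS
3: ✓ CMP  NZCV=0010
4: · SUBLT
5: ✓ ADDCS  r0←0xa9
6: ✓ SUBHI  r1←0xf5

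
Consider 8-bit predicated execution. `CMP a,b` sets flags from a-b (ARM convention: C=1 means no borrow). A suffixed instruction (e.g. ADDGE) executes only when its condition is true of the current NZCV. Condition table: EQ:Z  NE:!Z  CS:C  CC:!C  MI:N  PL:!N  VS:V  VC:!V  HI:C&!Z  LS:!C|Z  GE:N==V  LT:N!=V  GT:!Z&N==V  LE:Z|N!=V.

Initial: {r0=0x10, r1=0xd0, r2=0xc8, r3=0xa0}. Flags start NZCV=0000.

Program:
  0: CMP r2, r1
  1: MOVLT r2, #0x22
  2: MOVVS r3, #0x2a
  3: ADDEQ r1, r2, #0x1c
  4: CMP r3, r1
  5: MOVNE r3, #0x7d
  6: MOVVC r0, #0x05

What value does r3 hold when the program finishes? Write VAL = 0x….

[0] flags=1000 → (cmp)
[1] flags=1000 LT?T → r2=0x22
[2] flags=1000 VS?F → skip
[3] flags=1000 EQ?F → skip
[4] flags=1000 → (cmp)
[5] flags=1000 NE?T → r3=0x7d
[6] flags=1000 VC?T → r0=0x05

VAL = 0x7d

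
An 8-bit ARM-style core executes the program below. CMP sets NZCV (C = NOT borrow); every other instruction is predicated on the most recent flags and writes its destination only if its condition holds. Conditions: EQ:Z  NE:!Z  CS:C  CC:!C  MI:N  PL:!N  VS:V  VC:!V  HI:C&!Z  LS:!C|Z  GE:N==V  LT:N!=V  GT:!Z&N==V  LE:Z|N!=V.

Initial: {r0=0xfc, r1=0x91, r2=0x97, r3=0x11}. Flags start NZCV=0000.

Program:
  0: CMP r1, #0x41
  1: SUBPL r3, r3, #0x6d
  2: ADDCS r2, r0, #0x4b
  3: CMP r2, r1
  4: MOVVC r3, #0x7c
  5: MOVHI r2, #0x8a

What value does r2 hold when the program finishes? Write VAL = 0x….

VAL = 0x47

0: ✓ CMP  NZCV=0011
1: ✓ SUBPL  r3←0xa4
2: ✓ ADDCS  r2←0x47
3: ✓ CMP  NZCV=1001
4: · MOVVC
5: · MOVHI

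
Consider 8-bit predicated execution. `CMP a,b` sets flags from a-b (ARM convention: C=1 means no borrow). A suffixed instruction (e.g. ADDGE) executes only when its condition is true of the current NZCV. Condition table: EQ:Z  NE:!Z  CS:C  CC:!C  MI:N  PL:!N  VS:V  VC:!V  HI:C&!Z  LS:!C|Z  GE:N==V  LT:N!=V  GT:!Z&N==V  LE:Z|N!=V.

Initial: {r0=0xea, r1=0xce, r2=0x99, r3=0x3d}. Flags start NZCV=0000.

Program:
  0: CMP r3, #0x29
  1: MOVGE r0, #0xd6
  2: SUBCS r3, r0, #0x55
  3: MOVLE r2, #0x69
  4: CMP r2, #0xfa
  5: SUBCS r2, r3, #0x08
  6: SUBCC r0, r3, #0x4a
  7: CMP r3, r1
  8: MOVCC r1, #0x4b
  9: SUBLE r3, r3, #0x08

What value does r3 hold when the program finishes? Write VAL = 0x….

VAL = 0x79

[0] flags=0010 → (cmp)
[1] flags=0010 GE?T → r0=0xd6
[2] flags=0010 CS?T → r3=0x81
[3] flags=0010 LE?F → skip
[4] flags=1000 → (cmp)
[5] flags=1000 CS?F → skip
[6] flags=1000 CC?T → r0=0x37
[7] flags=1000 → (cmp)
[8] flags=1000 CC?T → r1=0x4b
[9] flags=1000 LE?T → r3=0x79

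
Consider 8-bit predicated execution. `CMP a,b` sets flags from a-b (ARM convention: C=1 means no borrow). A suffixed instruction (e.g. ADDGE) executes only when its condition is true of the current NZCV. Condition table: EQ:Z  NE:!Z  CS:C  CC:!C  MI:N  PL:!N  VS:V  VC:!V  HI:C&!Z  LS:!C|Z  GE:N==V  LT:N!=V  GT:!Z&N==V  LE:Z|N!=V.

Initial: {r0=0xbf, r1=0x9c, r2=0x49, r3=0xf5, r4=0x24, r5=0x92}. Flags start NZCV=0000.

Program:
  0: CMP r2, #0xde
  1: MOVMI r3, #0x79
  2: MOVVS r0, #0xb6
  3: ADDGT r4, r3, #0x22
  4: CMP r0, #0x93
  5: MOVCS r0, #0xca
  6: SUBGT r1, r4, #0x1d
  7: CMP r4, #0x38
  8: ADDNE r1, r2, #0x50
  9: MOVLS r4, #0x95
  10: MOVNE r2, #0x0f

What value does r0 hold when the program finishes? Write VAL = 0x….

0: ✓ CMP  NZCV=0000
1: · MOVMI
2: · MOVVS
3: ✓ ADDGT  r4←0x17
4: ✓ CMP  NZCV=0010
5: ✓ MOVCS  r0←0xca
6: ✓ SUBGT  r1←0xfa
7: ✓ CMP  NZCV=1000
8: ✓ ADDNE  r1←0x99
9: ✓ MOVLS  r4←0x95
10: ✓ MOVNE  r2←0x0f

VAL = 0xca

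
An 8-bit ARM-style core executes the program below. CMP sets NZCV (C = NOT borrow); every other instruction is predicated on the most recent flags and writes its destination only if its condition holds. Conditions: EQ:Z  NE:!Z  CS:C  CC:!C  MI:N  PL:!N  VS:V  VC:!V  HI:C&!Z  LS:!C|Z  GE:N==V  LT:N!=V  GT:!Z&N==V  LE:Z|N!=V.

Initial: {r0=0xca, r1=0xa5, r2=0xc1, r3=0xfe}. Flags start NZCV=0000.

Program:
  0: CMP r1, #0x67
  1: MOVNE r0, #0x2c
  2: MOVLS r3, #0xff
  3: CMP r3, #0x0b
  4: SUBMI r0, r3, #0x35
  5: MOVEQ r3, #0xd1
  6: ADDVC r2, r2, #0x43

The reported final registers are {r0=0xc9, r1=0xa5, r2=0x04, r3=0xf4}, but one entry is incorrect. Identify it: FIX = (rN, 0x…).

FIX = (r3, 0xfe)

[0] flags=0011 → (cmp)
[1] flags=0011 NE?T → r0=0x2c
[2] flags=0011 LS?F → skip
[3] flags=1010 → (cmp)
[4] flags=1010 MI?T → r0=0xc9
[5] flags=1010 EQ?F → skip
[6] flags=1010 VC?T → r2=0x04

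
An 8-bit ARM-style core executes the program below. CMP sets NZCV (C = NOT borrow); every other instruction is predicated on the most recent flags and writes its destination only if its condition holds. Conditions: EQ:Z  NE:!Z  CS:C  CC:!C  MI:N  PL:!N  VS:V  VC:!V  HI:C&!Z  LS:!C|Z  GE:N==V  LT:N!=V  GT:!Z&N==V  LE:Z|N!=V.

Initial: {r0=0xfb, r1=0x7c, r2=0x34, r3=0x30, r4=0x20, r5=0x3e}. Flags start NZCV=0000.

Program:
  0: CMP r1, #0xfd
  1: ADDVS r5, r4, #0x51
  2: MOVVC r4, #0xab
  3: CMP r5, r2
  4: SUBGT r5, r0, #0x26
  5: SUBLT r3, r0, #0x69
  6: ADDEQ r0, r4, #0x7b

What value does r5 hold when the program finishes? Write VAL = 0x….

0: ✓ CMP  NZCV=0000
1: · ADDVS
2: ✓ MOVVC  r4←0xab
3: ✓ CMP  NZCV=0010
4: ✓ SUBGT  r5←0xd5
5: · SUBLT
6: · ADDEQ

VAL = 0xd5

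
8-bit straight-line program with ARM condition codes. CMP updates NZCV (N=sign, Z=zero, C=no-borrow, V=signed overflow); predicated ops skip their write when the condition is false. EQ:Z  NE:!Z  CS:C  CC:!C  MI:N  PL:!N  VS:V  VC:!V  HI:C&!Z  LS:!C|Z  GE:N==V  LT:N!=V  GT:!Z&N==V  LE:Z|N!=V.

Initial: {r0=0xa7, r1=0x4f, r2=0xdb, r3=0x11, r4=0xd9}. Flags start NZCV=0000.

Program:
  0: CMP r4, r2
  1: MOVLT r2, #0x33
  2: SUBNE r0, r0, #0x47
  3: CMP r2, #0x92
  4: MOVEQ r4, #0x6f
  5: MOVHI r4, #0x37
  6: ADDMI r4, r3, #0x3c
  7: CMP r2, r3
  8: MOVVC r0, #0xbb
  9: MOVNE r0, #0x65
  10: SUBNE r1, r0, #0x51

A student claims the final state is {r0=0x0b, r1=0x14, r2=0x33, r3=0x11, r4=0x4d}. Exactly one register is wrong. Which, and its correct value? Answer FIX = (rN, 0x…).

FIX = (r0, 0x65)

0: ✓ CMP  NZCV=1000
1: ✓ MOVLT  r2←0x33
2: ✓ SUBNE  r0←0x60
3: ✓ CMP  NZCV=1001
4: · MOVEQ
5: · MOVHI
6: ✓ ADDMI  r4←0x4d
7: ✓ CMP  NZCV=0010
8: ✓ MOVVC  r0←0xbb
9: ✓ MOVNE  r0←0x65
10: ✓ SUBNE  r1←0x14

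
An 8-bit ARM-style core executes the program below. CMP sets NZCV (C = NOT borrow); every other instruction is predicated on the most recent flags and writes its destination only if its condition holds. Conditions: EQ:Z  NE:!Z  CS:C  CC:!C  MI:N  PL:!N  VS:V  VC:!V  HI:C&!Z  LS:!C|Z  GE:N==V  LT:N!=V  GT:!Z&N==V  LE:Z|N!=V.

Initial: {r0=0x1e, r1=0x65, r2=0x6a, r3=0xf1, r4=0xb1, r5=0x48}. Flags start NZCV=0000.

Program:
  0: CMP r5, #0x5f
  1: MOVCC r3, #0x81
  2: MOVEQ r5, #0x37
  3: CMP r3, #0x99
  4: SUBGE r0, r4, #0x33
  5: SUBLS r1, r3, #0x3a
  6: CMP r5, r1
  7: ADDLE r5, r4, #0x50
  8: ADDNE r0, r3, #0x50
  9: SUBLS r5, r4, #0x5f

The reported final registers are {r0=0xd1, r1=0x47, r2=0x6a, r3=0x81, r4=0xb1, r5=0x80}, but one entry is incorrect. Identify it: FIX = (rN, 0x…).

FIX = (r5, 0x48)

0: ✓ CMP  NZCV=1000
1: ✓ MOVCC  r3←0x81
2: · MOVEQ
3: ✓ CMP  NZCV=1000
4: · SUBGE
5: ✓ SUBLS  r1←0x47
6: ✓ CMP  NZCV=0010
7: · ADDLE
8: ✓ ADDNE  r0←0xd1
9: · SUBLS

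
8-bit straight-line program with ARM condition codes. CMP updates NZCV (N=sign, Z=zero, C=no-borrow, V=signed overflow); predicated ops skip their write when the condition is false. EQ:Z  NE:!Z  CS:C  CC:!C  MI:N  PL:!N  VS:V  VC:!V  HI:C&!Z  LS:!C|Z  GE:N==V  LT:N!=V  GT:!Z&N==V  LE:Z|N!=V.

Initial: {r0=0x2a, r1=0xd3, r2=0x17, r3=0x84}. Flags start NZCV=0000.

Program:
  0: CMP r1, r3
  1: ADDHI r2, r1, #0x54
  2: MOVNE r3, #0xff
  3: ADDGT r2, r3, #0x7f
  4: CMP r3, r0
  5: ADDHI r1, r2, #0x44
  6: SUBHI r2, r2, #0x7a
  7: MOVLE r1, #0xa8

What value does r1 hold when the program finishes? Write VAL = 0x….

VAL = 0xa8

[0] flags=0010 → (cmp)
[1] flags=0010 HI?T → r2=0x27
[2] flags=0010 NE?T → r3=0xff
[3] flags=0010 GT?T → r2=0x7e
[4] flags=1010 → (cmp)
[5] flags=1010 HI?T → r1=0xc2
[6] flags=1010 HI?T → r2=0x04
[7] flags=1010 LE?T → r1=0xa8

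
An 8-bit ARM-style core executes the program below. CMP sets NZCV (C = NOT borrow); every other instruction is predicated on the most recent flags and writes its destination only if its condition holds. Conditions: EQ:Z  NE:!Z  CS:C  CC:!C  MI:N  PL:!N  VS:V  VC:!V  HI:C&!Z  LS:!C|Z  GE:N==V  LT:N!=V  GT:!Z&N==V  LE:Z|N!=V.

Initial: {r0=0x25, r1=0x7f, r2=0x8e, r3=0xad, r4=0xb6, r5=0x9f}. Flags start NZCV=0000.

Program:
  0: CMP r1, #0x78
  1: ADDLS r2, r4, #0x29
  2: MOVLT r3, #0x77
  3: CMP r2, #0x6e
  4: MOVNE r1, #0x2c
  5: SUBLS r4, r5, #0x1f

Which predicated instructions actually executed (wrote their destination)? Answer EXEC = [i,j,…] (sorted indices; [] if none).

[0] flags=0010 → (cmp)
[1] flags=0010 LS?F → skip
[2] flags=0010 LT?F → skip
[3] flags=0011 → (cmp)
[4] flags=0011 NE?T → r1=0x2c
[5] flags=0011 LS?F → skip

EXEC = [4]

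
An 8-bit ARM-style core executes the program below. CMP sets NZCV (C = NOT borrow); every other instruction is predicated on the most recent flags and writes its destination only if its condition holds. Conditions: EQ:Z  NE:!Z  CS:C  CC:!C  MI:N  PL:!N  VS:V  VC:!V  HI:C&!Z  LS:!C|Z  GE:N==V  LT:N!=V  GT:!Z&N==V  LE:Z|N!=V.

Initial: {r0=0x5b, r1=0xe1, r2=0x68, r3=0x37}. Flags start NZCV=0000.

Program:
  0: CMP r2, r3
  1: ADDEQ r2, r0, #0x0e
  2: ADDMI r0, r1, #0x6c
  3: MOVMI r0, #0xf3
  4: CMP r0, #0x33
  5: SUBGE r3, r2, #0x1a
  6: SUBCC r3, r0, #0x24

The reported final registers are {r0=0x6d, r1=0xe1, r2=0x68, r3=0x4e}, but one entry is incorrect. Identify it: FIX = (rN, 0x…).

0: ✓ CMP  NZCV=0010
1: · ADDEQ
2: · ADDMI
3: · MOVMI
4: ✓ CMP  NZCV=0010
5: ✓ SUBGE  r3←0x4e
6: · SUBCC

FIX = (r0, 0x5b)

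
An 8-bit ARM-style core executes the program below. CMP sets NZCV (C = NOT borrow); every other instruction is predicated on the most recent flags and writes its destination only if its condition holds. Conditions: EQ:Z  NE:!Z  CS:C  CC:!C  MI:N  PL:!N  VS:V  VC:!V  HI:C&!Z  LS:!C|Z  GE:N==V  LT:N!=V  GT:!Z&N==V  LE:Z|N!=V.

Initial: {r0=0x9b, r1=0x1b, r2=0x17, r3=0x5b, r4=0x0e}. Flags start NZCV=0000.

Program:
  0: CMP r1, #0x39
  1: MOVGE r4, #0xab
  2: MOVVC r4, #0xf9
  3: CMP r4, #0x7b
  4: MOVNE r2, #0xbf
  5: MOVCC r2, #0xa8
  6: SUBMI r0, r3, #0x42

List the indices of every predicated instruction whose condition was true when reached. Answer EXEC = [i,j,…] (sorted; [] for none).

[0] flags=1000 → (cmp)
[1] flags=1000 GE?F → skip
[2] flags=1000 VC?T → r4=0xf9
[3] flags=0011 → (cmp)
[4] flags=0011 NE?T → r2=0xbf
[5] flags=0011 CC?F → skip
[6] flags=0011 MI?F → skip

EXEC = [2,4]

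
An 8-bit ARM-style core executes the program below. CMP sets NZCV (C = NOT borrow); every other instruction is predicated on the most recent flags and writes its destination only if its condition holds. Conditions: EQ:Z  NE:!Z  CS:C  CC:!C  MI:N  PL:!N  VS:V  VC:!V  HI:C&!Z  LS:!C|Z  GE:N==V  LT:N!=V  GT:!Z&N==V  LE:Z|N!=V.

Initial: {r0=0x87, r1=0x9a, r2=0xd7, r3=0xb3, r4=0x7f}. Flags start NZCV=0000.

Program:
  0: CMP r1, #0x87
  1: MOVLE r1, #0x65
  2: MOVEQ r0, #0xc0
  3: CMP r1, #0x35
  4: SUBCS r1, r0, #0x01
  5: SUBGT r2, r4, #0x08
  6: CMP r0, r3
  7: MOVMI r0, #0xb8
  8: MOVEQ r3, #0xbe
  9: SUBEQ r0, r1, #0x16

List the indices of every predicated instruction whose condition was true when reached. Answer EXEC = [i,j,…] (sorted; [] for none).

EXEC = [4,7]

0: ✓ CMP  NZCV=0010
1: · MOVLE
2: · MOVEQ
3: ✓ CMP  NZCV=0011
4: ✓ SUBCS  r1←0x86
5: · SUBGT
6: ✓ CMP  NZCV=1000
7: ✓ MOVMI  r0←0xb8
8: · MOVEQ
9: · SUBEQ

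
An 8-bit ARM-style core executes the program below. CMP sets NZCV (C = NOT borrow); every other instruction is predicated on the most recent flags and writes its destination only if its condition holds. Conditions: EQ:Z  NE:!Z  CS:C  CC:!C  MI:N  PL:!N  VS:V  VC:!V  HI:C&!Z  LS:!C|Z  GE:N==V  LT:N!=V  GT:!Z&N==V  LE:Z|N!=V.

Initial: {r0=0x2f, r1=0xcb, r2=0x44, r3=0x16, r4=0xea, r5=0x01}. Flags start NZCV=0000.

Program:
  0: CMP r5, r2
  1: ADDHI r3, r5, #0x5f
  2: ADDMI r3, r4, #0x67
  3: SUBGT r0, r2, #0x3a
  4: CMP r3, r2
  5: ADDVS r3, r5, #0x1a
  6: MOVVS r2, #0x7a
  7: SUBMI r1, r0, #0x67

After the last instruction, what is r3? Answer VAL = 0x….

VAL = 0x51

[0] flags=1000 → (cmp)
[1] flags=1000 HI?F → skip
[2] flags=1000 MI?T → r3=0x51
[3] flags=1000 GT?F → skip
[4] flags=0010 → (cmp)
[5] flags=0010 VS?F → skip
[6] flags=0010 VS?F → skip
[7] flags=0010 MI?F → skip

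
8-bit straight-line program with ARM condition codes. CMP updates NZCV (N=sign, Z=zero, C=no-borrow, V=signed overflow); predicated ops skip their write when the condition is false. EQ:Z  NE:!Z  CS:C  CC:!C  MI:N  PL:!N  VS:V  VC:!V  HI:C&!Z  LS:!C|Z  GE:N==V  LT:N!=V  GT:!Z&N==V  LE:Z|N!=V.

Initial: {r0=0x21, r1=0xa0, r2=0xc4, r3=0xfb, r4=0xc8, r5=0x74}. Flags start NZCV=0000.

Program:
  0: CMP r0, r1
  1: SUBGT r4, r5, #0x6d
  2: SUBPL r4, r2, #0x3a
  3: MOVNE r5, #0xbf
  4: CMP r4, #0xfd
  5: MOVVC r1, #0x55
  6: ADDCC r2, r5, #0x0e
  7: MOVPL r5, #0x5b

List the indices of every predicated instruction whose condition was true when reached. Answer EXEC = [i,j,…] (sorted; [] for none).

[0] flags=1001 → (cmp)
[1] flags=1001 GT?T → r4=0x07
[2] flags=1001 PL?F → skip
[3] flags=1001 NE?T → r5=0xbf
[4] flags=0000 → (cmp)
[5] flags=0000 VC?T → r1=0x55
[6] flags=0000 CC?T → r2=0xcd
[7] flags=0000 PL?T → r5=0x5b

EXEC = [1,3,5,6,7]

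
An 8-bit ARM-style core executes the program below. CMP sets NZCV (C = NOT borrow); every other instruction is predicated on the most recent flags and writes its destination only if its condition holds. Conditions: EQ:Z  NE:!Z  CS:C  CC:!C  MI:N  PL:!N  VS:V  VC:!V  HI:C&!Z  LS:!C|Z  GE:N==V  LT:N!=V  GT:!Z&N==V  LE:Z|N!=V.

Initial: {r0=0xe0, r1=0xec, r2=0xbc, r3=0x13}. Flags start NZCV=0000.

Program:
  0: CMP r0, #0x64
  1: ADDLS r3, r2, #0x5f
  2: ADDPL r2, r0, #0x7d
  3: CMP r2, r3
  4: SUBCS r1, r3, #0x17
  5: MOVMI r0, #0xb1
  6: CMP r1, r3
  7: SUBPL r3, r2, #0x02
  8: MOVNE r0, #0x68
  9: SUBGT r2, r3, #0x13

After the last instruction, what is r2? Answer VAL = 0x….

VAL = 0x5d

0: ✓ CMP  NZCV=0011
1: · ADDLS
2: ✓ ADDPL  r2←0x5d
3: ✓ CMP  NZCV=0010
4: ✓ SUBCS  r1←0xfc
5: · MOVMI
6: ✓ CMP  NZCV=1010
7: · SUBPL
8: ✓ MOVNE  r0←0x68
9: · SUBGT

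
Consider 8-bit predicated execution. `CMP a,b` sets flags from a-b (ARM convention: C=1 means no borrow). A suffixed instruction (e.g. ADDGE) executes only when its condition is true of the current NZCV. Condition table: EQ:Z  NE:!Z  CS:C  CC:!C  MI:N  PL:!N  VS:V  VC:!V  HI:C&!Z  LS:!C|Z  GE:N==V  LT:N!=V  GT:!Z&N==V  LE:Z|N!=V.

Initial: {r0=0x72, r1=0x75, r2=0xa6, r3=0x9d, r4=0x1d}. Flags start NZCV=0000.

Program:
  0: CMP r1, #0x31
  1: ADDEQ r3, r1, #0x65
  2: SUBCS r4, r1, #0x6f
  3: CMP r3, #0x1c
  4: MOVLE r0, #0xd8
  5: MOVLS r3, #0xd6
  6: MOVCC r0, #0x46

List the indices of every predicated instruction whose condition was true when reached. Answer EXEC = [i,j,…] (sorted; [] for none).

EXEC = [2,4]

[0] flags=0010 → (cmp)
[1] flags=0010 EQ?F → skip
[2] flags=0010 CS?T → r4=0x06
[3] flags=1010 → (cmp)
[4] flags=1010 LE?T → r0=0xd8
[5] flags=1010 LS?F → skip
[6] flags=1010 CC?F → skip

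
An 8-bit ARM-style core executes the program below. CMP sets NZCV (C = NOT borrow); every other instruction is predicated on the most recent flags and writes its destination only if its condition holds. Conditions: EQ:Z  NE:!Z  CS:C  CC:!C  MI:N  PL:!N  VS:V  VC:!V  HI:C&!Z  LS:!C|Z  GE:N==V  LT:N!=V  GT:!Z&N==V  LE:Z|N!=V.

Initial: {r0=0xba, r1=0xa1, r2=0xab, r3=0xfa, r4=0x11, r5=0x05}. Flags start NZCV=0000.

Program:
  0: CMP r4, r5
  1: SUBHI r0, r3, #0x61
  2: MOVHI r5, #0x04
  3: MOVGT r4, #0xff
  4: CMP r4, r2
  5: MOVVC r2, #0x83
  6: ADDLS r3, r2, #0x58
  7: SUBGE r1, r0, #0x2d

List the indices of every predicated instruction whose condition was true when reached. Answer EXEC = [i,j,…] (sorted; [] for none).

EXEC = [1,2,3,5,7]

0: ✓ CMP  NZCV=0010
1: ✓ SUBHI  r0←0x99
2: ✓ MOVHI  r5←0x04
3: ✓ MOVGT  r4←0xff
4: ✓ CMP  NZCV=0010
5: ✓ MOVVC  r2←0x83
6: · ADDLS
7: ✓ SUBGE  r1←0x6c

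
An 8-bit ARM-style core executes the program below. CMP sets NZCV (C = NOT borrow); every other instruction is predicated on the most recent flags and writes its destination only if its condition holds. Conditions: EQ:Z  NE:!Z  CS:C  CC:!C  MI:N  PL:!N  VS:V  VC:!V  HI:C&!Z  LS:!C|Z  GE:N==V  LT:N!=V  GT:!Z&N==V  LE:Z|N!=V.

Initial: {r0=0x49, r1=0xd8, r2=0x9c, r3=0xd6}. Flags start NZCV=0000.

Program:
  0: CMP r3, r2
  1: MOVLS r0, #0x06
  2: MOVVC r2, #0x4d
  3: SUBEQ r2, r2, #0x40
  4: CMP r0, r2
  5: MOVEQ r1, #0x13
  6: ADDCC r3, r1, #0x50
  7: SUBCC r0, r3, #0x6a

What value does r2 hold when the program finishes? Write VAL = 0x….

VAL = 0x4d

[0] flags=0010 → (cmp)
[1] flags=0010 LS?F → skip
[2] flags=0010 VC?T → r2=0x4d
[3] flags=0010 EQ?F → skip
[4] flags=1000 → (cmp)
[5] flags=1000 EQ?F → skip
[6] flags=1000 CC?T → r3=0x28
[7] flags=1000 CC?T → r0=0xbe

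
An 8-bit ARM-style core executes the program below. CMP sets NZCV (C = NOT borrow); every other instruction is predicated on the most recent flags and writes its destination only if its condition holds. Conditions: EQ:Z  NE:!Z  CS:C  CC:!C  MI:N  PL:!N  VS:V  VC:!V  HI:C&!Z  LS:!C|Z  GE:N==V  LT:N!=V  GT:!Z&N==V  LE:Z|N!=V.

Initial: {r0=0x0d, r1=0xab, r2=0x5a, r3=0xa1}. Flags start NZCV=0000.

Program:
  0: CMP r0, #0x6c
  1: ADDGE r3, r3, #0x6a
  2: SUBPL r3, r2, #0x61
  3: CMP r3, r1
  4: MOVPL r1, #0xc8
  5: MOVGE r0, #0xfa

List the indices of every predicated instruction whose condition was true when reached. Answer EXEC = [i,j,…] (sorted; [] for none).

0: ✓ CMP  NZCV=1000
1: · ADDGE
2: · SUBPL
3: ✓ CMP  NZCV=1000
4: · MOVPL
5: · MOVGE

EXEC = []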